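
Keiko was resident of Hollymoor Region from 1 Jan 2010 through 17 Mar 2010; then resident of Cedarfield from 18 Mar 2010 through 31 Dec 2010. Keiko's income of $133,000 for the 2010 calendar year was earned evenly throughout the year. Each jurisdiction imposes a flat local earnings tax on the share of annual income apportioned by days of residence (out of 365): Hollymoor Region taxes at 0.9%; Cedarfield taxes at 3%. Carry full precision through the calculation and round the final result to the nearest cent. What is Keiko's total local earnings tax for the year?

$3,408.44

Hollymoor Region, 1 Jan – 17 Mar 2010: 76 days → $133,000 × 0.9% × 76/365 = $249.2384
Cedarfield, 18 Mar – 31 Dec 2010: 289 days → $133,000 × 3% × 289/365 = $3,159.2055
Total = $3,408.4438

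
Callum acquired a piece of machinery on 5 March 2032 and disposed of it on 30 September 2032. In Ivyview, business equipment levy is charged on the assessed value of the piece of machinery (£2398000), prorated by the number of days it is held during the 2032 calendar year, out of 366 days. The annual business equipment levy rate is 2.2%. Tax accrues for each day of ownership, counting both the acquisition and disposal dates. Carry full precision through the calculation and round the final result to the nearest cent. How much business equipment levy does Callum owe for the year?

£30269.84

Days held (5 March – 30 September 2032): 210 out of 366
Tax = £2398000 × 2.2% × 210/366 = £30269.8361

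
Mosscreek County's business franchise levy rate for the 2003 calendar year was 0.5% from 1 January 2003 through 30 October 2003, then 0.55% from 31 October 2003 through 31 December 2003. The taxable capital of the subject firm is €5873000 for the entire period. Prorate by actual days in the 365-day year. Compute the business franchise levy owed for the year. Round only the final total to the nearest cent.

1 January – 30 October 2003: 303 days at 0.5% → €5873000 × 0.5% × 303/365 = €24376.9726
31 October – 31 December 2003: 62 days at 0.55% → €5873000 × 0.55% × 62/365 = €5486.8301
Total = €29863.8027

€29863.80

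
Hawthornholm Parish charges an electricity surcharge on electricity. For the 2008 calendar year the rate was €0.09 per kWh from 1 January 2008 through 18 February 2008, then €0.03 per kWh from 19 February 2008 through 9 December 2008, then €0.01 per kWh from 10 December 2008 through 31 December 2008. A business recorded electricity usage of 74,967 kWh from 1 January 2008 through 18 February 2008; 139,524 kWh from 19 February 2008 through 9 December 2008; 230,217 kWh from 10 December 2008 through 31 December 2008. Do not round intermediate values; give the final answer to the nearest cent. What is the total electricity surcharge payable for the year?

€13,234.92

1 January – 18 February 2008: 74,967 kWh at €0.09/kWh → €6,747.03
19 February – 9 December 2008: 139,524 kWh at €0.03/kWh → €4,185.72
10 December – 31 December 2008: 230,217 kWh at €0.01/kWh → €2,302.17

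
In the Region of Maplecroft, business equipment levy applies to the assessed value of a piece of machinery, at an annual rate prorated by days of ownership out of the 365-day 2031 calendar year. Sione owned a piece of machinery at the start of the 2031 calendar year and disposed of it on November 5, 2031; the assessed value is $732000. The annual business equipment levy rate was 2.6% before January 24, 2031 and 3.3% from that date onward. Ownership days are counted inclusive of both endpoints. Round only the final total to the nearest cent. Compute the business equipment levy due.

January 1 – January 23, 2031: 23 days at 2.6% → $732000 × 2.6% × 23/365 = $1199.2767
January 24 – November 5, 2031: 286 days at 3.3% → $732000 × 3.3% × 286/365 = $18927.7151
Total = $20126.9918

$20126.99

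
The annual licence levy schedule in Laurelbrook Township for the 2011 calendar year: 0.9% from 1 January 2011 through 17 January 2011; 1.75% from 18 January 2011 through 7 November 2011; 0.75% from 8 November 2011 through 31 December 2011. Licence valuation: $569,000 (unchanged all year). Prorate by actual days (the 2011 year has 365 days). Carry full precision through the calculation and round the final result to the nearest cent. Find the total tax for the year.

$8,890.43

1 January – 17 January 2011: 17 days at 0.9% → $569,000 × 0.9% × 17/365 = $238.5123
18 January – 7 November 2011: 294 days at 1.75% → $569,000 × 1.75% × 294/365 = $8,020.5616
8 November – 31 December 2011: 54 days at 0.75% → $569,000 × 0.75% × 54/365 = $631.3562
Total = $8,890.4301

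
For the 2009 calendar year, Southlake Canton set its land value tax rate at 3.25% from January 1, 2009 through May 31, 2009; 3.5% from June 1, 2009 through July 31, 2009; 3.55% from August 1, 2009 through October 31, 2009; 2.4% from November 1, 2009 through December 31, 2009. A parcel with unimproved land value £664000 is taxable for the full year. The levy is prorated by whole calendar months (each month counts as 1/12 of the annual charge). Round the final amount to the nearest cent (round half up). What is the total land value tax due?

£21414.00

January 1 – May 31, 2009: 5 months at 3.25% → £664000 × 3.25% × 5/12 = £8991.6667
June 1 – July 31, 2009: 2 months at 3.5% → £664000 × 3.5% × 2/12 = £3873.3333
August 1 – October 31, 2009: 3 months at 3.55% → £664000 × 3.55% × 3/12 = £5893.0000
November 1 – December 31, 2009: 2 months at 2.4% → £664000 × 2.4% × 2/12 = £2656.0000
Total = £21414.0000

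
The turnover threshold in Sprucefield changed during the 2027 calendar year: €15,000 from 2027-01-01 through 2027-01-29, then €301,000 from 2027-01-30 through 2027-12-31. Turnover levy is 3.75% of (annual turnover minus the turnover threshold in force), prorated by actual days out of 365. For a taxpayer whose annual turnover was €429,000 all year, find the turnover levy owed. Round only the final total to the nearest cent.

2027-01-01 to 2027-01-29: 29 days, exemption €15,000 → (€429,000 − €15,000) × 3.75% × 29/365 = €1,233.4932
2027-01-30 to 2027-12-31: 336 days, exemption €301,000 → (€429,000 − €301,000) × 3.75% × 336/365 = €4,418.6301
Total = €5,652.1233

€5,652.12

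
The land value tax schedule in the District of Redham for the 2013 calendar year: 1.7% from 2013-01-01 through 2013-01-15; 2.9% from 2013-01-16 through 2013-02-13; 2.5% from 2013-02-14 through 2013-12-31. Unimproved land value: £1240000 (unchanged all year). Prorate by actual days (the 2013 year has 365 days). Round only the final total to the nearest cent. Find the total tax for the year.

£30986.41

2013-01-01 to 2013-01-15: 15 days at 1.7% → £1240000 × 1.7% × 15/365 = £866.3014
2013-01-16 to 2013-02-13: 29 days at 2.9% → £1240000 × 2.9% × 29/365 = £2857.0959
2013-02-14 to 2013-12-31: 321 days at 2.5% → £1240000 × 2.5% × 321/365 = £27263.0137
Total = £30986.4110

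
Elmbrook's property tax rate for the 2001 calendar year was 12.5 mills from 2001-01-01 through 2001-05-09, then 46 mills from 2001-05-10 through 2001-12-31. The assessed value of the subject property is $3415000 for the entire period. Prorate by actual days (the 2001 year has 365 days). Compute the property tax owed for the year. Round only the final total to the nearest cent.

2001-01-01 to 2001-05-09: 129 days at 12.5 mills → $3415000 × 1.25% × 129/365 = $15086.8151
2001-05-10 to 2001-12-31: 236 days at 46 mills → $3415000 × 4.6% × 236/365 = $101570.5205
Total = $116657.3356

$116657.34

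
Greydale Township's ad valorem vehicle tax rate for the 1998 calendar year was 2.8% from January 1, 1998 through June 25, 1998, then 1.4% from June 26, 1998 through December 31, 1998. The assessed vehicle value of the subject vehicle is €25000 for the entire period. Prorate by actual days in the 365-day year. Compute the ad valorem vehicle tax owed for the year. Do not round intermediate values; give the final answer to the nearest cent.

€518.77

January 1 – June 25, 1998: 176 days at 2.8% → €25000 × 2.8% × 176/365 = €337.5342
June 26 – December 31, 1998: 189 days at 1.4% → €25000 × 1.4% × 189/365 = €181.2329
Total = €518.7671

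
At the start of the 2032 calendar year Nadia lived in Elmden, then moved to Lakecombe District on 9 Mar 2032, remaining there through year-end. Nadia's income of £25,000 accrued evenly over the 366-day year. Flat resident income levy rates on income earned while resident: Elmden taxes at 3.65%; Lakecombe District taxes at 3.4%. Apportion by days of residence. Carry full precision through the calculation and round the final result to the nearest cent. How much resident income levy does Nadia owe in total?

Elmden, 1 Jan – 8 Mar 2032: 68 days → £25,000 × 3.65% × 68/366 = £169.5355
Lakecombe District, 9 Mar – 31 Dec 2032: 298 days → £25,000 × 3.4% × 298/366 = £692.0765
Total = £861.6120

£861.61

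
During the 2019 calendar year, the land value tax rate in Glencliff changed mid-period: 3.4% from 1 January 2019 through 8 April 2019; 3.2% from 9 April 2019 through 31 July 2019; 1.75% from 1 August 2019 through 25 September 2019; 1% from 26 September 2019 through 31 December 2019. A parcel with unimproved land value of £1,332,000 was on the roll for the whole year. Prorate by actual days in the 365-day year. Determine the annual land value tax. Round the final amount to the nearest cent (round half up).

£32,588.38

1 January – 8 April 2019: 98 days at 3.4% → £1,332,000 × 3.4% × 98/365 = £12,159.5178
9 April – 31 July 2019: 114 days at 3.2% → £1,332,000 × 3.2% × 114/365 = £13,312.7014
1 August – 25 September 2019: 56 days at 1.75% → £1,332,000 × 1.75% × 56/365 = £3,576.3288
26 September – 31 December 2019: 97 days at 1% → £1,332,000 × 1% × 97/365 = £3,539.8356
Total = £32,588.3836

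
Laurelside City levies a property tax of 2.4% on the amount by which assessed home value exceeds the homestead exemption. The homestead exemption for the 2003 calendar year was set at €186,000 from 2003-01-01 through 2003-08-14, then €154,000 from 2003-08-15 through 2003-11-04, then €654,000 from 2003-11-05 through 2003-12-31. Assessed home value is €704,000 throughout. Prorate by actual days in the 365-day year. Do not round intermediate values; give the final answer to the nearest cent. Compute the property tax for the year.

2003-01-01 to 2003-08-14: 226 days, exemption €186,000 → (€704,000 − €186,000) × 2.4% × 226/365 = €7,697.6219
2003-08-15 to 2003-11-04: 82 days, exemption €154,000 → (€704,000 − €154,000) × 2.4% × 82/365 = €2,965.4795
2003-11-05 to 2003-12-31: 57 days, exemption €654,000 → (€704,000 − €654,000) × 2.4% × 57/365 = €187.3973
Total = €10,850.4986

€10,850.50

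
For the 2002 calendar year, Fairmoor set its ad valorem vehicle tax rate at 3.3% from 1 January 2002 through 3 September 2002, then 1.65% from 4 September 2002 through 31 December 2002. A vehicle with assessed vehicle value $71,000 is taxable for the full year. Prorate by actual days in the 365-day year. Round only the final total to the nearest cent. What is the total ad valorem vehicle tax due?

$1,961.06

1 January – 3 September 2002: 246 days at 3.3% → $71,000 × 3.3% × 246/365 = $1,579.1178
4 September – 31 December 2002: 119 days at 1.65% → $71,000 × 1.65% × 119/365 = $381.9411
Total = $1,961.0589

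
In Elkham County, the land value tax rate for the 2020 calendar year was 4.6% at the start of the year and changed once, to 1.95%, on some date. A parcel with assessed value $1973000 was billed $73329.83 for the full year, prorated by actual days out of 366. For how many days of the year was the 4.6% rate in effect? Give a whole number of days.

244 days

Let d = days at the first rate; then 366 − d days at the second rate.
$1973000 × [4.6%·d + 1.95%·(366−d)] / 366 = $73329.83
Solving gives d = 244, so the new rate took effect on September 1, 2020.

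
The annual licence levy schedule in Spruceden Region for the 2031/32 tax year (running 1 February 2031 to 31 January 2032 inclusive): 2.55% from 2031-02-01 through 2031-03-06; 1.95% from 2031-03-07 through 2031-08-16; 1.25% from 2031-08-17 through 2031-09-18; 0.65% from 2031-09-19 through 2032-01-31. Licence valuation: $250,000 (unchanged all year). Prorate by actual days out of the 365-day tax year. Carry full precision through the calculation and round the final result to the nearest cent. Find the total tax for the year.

$3,654.45

2031-02-01 to 2031-03-06: 34 days at 2.55% → $250,000 × 2.55% × 34/365 = $593.8356
2031-03-07 to 2031-08-16: 163 days at 1.95% → $250,000 × 1.95% × 163/365 = $2,177.0548
2031-08-17 to 2031-09-18: 33 days at 1.25% → $250,000 × 1.25% × 33/365 = $282.5342
2031-09-19 to 2032-01-31: 135 days at 0.65% → $250,000 × 0.65% × 135/365 = $601.0274
Total = $3,654.4521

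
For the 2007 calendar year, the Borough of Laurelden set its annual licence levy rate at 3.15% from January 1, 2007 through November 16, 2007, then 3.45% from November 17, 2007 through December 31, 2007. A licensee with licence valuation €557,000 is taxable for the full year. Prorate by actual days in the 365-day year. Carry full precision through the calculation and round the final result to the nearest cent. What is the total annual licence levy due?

January 1 – November 16, 2007: 320 days at 3.15% → €557,000 × 3.15% × 320/365 = €15,382.3562
November 17 – December 31, 2007: 45 days at 3.45% → €557,000 × 3.45% × 45/365 = €2,369.1575
Total = €17,751.5137

€17,751.51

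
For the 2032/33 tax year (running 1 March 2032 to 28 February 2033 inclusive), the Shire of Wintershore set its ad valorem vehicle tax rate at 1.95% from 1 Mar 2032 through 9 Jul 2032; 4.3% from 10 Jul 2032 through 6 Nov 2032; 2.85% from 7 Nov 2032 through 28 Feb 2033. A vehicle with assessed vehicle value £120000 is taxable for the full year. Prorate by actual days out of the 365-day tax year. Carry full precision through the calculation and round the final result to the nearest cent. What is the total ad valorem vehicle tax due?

£3604.44

1 Mar – 9 Jul 2032: 131 days at 1.95% → £120000 × 1.95% × 131/365 = £839.8356
10 Jul – 6 Nov 2032: 120 days at 4.3% → £120000 × 4.3% × 120/365 = £1696.4384
7 Nov 2032 – 28 Feb 2033: 114 days at 2.85% → £120000 × 2.85% × 114/365 = £1068.1644
Total = £3604.4384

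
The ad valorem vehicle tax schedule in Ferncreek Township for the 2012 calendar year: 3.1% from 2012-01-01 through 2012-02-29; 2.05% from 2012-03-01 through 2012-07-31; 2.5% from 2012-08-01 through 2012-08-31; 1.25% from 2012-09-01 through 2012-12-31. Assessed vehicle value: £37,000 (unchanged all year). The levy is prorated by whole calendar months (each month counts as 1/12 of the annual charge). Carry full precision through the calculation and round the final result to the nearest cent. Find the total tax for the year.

£738.46

2012-01-01 to 2012-02-29: 2 months at 3.1% → £37,000 × 3.1% × 2/12 = £191.1667
2012-03-01 to 2012-07-31: 5 months at 2.05% → £37,000 × 2.05% × 5/12 = £316.0417
2012-08-01 to 2012-08-31: 1 month at 2.5% → £37,000 × 2.5% × 1/12 = £77.0833
2012-09-01 to 2012-12-31: 4 months at 1.25% → £37,000 × 1.25% × 4/12 = £154.1667
Total = £738.4583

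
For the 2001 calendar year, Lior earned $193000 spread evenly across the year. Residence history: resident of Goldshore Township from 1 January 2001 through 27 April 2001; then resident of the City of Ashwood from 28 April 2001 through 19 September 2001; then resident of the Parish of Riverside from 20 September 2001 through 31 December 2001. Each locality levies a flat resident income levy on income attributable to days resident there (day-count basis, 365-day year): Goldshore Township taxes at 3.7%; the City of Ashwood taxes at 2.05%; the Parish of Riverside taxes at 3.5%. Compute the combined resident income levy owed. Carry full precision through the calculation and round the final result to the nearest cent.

$5767.00

Goldshore Township, 1 January – 27 April 2001: 117 days → $193000 × 3.7% × 117/365 = $2289.0329
The City of Ashwood, 28 April – 19 September 2001: 145 days → $193000 × 2.05% × 145/365 = $1571.7603
The Parish of Riverside, 20 September – 31 December 2001: 103 days → $193000 × 3.5% × 103/365 = $1906.2055
Total = $5766.9986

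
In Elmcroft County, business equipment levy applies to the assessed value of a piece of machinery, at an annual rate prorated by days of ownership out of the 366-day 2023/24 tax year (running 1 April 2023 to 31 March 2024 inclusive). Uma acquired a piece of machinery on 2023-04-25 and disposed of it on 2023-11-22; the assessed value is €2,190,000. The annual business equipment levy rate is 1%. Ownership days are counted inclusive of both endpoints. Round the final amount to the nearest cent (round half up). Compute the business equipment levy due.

Days held (2023-04-25 to 2023-11-22): 212 out of 366
Tax = €2,190,000 × 1% × 212/366 = €12,685.2459

€12,685.25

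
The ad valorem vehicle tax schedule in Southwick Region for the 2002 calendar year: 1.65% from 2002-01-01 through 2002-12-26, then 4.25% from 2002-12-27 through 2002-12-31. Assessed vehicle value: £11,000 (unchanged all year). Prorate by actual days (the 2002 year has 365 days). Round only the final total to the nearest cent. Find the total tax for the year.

£185.42

2002-01-01 to 2002-12-26: 360 days at 1.65% → £11,000 × 1.65% × 360/365 = £179.0137
2002-12-27 to 2002-12-31: 5 days at 4.25% → £11,000 × 4.25% × 5/365 = £6.4041
Total = £185.4178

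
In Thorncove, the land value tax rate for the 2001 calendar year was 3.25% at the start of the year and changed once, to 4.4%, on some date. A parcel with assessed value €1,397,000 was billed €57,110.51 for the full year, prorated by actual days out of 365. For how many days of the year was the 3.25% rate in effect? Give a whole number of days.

Let d = days at the first rate; then 365 − d days at the second rate.
€1,397,000 × [3.25%·d + 4.4%·(365−d)] / 365 = €57,110.51
Solving gives d = 99, so the new rate took effect on 10 April 2001.

99 days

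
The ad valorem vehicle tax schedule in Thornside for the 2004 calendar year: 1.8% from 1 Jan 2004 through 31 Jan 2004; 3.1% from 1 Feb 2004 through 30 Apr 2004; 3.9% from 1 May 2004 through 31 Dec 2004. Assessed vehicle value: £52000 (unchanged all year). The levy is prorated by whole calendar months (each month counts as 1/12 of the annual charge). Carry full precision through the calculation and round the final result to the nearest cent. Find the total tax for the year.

1 Jan – 31 Jan 2004: 1 month at 1.8% → £52000 × 1.8% × 1/12 = £78.0000
1 Feb – 30 Apr 2004: 3 months at 3.1% → £52000 × 3.1% × 3/12 = £403.0000
1 May – 31 Dec 2004: 8 months at 3.9% → £52000 × 3.9% × 8/12 = £1352.0000
Total = £1833.0000

£1833.00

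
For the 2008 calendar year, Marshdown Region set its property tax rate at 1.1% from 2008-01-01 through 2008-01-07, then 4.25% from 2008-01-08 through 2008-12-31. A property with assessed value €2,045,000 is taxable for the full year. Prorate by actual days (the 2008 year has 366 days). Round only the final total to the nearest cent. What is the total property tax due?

2008-01-01 to 2008-01-07: 7 days at 1.1% → €2,045,000 × 1.1% × 7/366 = €430.2322
2008-01-08 to 2008-12-31: 359 days at 4.25% → €2,045,000 × 4.25% × 359/366 = €85,250.2391
Total = €85,680.4713

€85,680.47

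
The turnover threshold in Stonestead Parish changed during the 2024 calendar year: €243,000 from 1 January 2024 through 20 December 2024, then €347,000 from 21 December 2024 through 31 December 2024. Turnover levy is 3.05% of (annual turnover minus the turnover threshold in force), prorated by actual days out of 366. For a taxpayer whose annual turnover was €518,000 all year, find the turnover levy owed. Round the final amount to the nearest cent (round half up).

1 January – 20 December 2024: 355 days, exemption €243,000 → (€518,000 − €243,000) × 3.05% × 355/366 = €8,135.4167
21 December – 31 December 2024: 11 days, exemption €347,000 → (€518,000 − €347,000) × 3.05% × 11/366 = €156.7500
Total = €8,292.1667

€8,292.17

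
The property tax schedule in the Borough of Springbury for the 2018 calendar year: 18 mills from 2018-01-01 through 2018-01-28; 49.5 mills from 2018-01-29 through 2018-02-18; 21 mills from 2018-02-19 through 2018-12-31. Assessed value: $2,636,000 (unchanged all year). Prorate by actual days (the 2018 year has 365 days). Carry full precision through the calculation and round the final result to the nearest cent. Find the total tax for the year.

$59,071.68

2018-01-01 to 2018-01-28: 28 days at 18 mills → $2,636,000 × 1.8% × 28/365 = $3,639.8466
2018-01-29 to 2018-02-18: 21 days at 49.5 mills → $2,636,000 × 4.95% × 21/365 = $7,507.1836
2018-02-19 to 2018-12-31: 316 days at 21 mills → $2,636,000 × 2.1% × 316/365 = $47,924.6466
Total = $59,071.6767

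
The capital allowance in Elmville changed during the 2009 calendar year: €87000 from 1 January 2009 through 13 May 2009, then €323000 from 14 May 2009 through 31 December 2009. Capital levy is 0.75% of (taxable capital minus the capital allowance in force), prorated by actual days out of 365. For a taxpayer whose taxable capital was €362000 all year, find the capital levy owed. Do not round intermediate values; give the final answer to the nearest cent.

€937.46

1 January – 13 May 2009: 133 days, exemption €87000 → (€362000 − €87000) × 0.75% × 133/365 = €751.5411
14 May – 31 December 2009: 232 days, exemption €323000 → (€362000 − €323000) × 0.75% × 232/365 = €185.9178
Total = €937.4589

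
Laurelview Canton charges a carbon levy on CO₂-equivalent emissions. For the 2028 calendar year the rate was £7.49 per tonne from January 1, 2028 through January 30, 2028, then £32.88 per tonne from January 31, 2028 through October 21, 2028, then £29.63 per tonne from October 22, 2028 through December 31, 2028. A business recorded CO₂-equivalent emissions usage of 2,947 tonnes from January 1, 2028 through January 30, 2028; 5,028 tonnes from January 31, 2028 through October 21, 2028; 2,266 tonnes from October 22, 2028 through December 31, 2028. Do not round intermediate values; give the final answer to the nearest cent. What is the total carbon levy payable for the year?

£254,535.25

January 1 – January 30, 2028: 2,947 tonnes at £7.49/tonne → £22,073.03
January 31 – October 21, 2028: 5,028 tonnes at £32.88/tonne → £165,320.64
October 22 – December 31, 2028: 2,266 tonnes at £29.63/tonne → £67,141.58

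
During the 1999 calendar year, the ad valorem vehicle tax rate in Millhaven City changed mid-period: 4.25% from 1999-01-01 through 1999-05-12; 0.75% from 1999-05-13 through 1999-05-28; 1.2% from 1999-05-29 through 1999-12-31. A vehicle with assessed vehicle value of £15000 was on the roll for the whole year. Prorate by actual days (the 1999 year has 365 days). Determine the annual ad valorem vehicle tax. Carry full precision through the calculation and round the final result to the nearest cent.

1999-01-01 to 1999-05-12: 132 days at 4.25% → £15000 × 4.25% × 132/365 = £230.5479
1999-05-13 to 1999-05-28: 16 days at 0.75% → £15000 × 0.75% × 16/365 = £4.9315
1999-05-29 to 1999-12-31: 217 days at 1.2% → £15000 × 1.2% × 217/365 = £107.0137
Total = £342.4932

£342.49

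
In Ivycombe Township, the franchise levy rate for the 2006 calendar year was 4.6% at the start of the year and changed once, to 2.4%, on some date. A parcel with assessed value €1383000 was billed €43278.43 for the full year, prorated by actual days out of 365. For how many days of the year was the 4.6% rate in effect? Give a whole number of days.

Let d = days at the first rate; then 365 − d days at the second rate.
€1383000 × [4.6%·d + 2.4%·(365−d)] / 365 = €43278.43
Solving gives d = 121, so the new rate took effect on 2 May 2006.

121 days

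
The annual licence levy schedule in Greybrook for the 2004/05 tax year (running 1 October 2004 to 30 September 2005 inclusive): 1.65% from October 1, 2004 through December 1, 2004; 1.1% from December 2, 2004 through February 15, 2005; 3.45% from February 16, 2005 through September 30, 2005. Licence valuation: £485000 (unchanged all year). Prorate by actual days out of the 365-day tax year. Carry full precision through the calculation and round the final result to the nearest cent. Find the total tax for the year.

October 1 – December 1, 2004: 62 days at 1.65% → £485000 × 1.65% × 62/365 = £1359.3288
December 2, 2004 – February 15, 2005: 76 days at 1.1% → £485000 × 1.1% × 76/365 = £1110.8493
February 16 – September 30, 2005: 227 days at 3.45% → £485000 × 3.45% × 227/365 = £10406.2397
Total = £12876.4178

£12876.42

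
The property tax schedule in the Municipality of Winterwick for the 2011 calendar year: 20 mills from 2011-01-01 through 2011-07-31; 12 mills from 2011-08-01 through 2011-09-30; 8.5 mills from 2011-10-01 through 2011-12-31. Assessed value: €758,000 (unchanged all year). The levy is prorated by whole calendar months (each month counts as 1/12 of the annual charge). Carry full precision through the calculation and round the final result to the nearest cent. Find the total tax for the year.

€11,970.08

2011-01-01 to 2011-07-31: 7 months at 20 mills → €758,000 × 2% × 7/12 = €8,843.3333
2011-08-01 to 2011-09-30: 2 months at 12 mills → €758,000 × 1.2% × 2/12 = €1,516.0000
2011-10-01 to 2011-12-31: 3 months at 8.5 mills → €758,000 × 0.85% × 3/12 = €1,610.7500
Total = €11,970.0833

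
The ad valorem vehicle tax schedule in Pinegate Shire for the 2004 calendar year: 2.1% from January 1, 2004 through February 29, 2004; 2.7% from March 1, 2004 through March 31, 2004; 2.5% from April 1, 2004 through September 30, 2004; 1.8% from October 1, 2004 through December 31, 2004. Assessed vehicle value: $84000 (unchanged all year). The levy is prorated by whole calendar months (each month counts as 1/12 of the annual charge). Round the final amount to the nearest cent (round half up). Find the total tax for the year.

January 1 – February 29, 2004: 2 months at 2.1% → $84000 × 2.1% × 2/12 = $294.0000
March 1 – March 31, 2004: 1 month at 2.7% → $84000 × 2.7% × 1/12 = $189.0000
April 1 – September 30, 2004: 6 months at 2.5% → $84000 × 2.5% × 6/12 = $1050.0000
October 1 – December 31, 2004: 3 months at 1.8% → $84000 × 1.8% × 3/12 = $378.0000
Total = $1911.0000

$1911.00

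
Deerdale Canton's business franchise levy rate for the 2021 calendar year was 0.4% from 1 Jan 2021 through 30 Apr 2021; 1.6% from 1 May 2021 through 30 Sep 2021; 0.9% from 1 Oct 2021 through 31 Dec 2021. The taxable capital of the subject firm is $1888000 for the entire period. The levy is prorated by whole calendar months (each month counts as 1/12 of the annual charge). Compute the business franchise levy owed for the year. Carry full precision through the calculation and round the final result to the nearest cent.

1 Jan – 30 Apr 2021: 4 months at 0.4% → $1888000 × 0.4% × 4/12 = $2517.3333
1 May – 30 Sep 2021: 5 months at 1.6% → $1888000 × 1.6% × 5/12 = $12586.6667
1 Oct – 31 Dec 2021: 3 months at 0.9% → $1888000 × 0.9% × 3/12 = $4248.0000
Total = $19352.0000

$19352.00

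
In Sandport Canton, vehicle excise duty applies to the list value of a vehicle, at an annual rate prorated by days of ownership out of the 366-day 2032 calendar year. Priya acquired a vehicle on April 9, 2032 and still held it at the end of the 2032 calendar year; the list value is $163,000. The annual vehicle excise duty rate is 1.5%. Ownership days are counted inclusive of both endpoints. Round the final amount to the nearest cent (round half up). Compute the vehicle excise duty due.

Days held (April 9 – December 31, 2032): 267 out of 366
Tax = $163,000 × 1.5% × 267/366 = $1,783.6475

$1,783.65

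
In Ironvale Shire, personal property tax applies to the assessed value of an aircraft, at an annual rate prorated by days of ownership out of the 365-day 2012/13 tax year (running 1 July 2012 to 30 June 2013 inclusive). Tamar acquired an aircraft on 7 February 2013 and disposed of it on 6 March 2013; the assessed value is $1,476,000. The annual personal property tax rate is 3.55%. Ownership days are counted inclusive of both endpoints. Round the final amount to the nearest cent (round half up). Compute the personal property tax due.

Days held (7 February – 6 March 2013): 28 out of 365
Tax = $1,476,000 × 3.55% × 28/365 = $4,019.5726

$4,019.57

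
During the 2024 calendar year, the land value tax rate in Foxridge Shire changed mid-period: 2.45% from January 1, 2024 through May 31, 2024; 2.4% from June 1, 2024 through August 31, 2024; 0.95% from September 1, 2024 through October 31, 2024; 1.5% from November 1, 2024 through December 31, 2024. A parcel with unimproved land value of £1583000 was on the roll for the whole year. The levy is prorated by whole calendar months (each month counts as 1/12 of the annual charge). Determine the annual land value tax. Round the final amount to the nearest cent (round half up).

£32121.71

January 1 – May 31, 2024: 5 months at 2.45% → £1583000 × 2.45% × 5/12 = £16159.7917
June 1 – August 31, 2024: 3 months at 2.4% → £1583000 × 2.4% × 3/12 = £9498.0000
September 1 – October 31, 2024: 2 months at 0.95% → £1583000 × 0.95% × 2/12 = £2506.4167
November 1 – December 31, 2024: 2 months at 1.5% → £1583000 × 1.5% × 2/12 = £3957.5000
Total = £32121.7083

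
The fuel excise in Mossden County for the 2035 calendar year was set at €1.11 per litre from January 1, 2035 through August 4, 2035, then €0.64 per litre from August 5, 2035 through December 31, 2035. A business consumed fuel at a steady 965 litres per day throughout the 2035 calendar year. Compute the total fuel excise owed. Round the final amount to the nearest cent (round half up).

January 1 – August 4, 2035: 216 days × 965 litres/day = 208,440 litres at €1.11/litre → €231,368.40
August 5 – December 31, 2035: 149 days × 965 litres/day = 143,785 litres at €0.64/litre → €92,022.40

€323,390.80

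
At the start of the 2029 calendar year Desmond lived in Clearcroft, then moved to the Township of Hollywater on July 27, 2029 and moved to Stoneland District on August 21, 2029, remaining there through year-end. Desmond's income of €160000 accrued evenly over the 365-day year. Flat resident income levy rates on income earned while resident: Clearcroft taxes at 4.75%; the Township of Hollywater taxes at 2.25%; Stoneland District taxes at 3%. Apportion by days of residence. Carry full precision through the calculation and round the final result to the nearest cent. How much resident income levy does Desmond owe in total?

Clearcroft, January 1 – July 26, 2029: 207 days → €160000 × 4.75% × 207/365 = €4310.1370
The Township of Hollywater, July 27 – August 20, 2029: 25 days → €160000 × 2.25% × 25/365 = €246.5753
Stoneland District, August 21 – December 31, 2029: 133 days → €160000 × 3% × 133/365 = €1749.0411
Total = €6305.7534

€6305.75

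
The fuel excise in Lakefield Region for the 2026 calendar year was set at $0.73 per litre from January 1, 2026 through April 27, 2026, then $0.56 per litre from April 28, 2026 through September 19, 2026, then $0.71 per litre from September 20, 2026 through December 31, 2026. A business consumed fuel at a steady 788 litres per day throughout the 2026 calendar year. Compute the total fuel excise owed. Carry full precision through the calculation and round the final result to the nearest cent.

January 1 – April 27, 2026: 117 days × 788 litres/day = 92,196 litres at $0.73/litre → $67,303.08
April 28 – September 19, 2026: 145 days × 788 litres/day = 114,260 litres at $0.56/litre → $63,985.60
September 20 – December 31, 2026: 103 days × 788 litres/day = 81,164 litres at $0.71/litre → $57,626.44

$188,915.12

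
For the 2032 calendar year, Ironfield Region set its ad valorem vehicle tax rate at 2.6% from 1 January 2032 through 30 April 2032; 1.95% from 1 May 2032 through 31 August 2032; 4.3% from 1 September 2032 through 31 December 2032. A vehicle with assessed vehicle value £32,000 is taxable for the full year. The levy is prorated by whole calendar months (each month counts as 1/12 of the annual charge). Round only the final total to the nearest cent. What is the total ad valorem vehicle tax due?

£944.00

1 January – 30 April 2032: 4 months at 2.6% → £32,000 × 2.6% × 4/12 = £277.3333
1 May – 31 August 2032: 4 months at 1.95% → £32,000 × 1.95% × 4/12 = £208.0000
1 September – 31 December 2032: 4 months at 4.3% → £32,000 × 4.3% × 4/12 = £458.6667
Total = £944.0000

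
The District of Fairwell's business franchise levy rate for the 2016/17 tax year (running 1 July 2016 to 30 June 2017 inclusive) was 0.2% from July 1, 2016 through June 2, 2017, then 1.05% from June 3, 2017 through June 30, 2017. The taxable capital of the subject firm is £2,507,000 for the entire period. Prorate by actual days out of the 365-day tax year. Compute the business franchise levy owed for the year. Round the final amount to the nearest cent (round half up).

July 1, 2016 – June 2, 2017: 337 days at 0.2% → £2,507,000 × 0.2% × 337/365 = £4,629.3644
June 3 – June 30, 2017: 28 days at 1.05% → £2,507,000 × 1.05% × 28/365 = £2,019.3370
Total = £6,648.7014

£6,648.70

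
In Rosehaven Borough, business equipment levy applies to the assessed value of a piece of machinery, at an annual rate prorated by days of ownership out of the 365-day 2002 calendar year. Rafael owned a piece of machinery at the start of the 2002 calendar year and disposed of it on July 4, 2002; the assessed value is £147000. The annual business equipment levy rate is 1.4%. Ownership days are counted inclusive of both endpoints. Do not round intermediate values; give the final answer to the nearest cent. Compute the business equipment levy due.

£1043.10

Days held (January 1 – July 4, 2002): 185 out of 365
Tax = £147000 × 1.4% × 185/365 = £1043.0959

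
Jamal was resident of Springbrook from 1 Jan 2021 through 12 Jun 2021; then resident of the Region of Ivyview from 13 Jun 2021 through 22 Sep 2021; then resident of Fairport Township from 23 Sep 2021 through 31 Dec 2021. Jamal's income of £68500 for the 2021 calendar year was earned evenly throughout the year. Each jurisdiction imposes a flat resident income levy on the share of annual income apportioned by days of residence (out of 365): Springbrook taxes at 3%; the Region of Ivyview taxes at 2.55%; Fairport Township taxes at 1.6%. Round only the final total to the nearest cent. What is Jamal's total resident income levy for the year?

£1706.12

Springbrook, 1 Jan – 12 Jun 2021: 163 days → £68500 × 3% × 163/365 = £917.7123
The Region of Ivyview, 13 Jun – 22 Sep 2021: 102 days → £68500 × 2.55% × 102/365 = £488.1329
Fairport Township, 23 Sep – 31 Dec 2021: 100 days → £68500 × 1.6% × 100/365 = £300.2740
Total = £1706.1192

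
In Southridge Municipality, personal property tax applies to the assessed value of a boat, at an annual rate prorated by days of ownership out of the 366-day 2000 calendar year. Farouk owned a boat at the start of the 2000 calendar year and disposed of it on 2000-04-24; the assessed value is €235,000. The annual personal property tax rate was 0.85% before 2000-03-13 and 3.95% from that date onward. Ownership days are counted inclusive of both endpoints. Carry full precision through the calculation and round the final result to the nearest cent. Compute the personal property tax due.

€1,483.52

2000-01-01 to 2000-03-12: 72 days at 0.85% → €235,000 × 0.85% × 72/366 = €392.9508
2000-03-13 to 2000-04-24: 43 days at 3.95% → €235,000 × 3.95% × 43/366 = €1,090.5669
Total = €1,483.5178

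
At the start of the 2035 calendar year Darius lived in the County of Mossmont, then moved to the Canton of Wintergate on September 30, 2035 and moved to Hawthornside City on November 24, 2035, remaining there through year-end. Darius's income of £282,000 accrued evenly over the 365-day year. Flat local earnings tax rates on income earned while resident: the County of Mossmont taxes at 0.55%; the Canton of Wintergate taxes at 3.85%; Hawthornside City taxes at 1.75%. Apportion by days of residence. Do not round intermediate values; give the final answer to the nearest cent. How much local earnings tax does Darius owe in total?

The County of Mossmont, January 1 – September 29, 2035: 272 days → £282,000 × 0.55% × 272/365 = £1,155.8137
The Canton of Wintergate, September 30 – November 23, 2035: 55 days → £282,000 × 3.85% × 55/365 = £1,635.9863
Hawthornside City, November 24 – December 31, 2035: 38 days → £282,000 × 1.75% × 38/365 = £513.7808
Total = £3,305.5808

£3,305.58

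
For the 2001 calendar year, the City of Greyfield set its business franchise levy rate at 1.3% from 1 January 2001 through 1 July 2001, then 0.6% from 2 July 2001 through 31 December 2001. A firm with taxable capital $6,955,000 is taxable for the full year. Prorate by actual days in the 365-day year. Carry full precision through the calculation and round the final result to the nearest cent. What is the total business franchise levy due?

$66,005.81

1 January – 1 July 2001: 182 days at 1.3% → $6,955,000 × 1.3% × 182/365 = $45,083.6438
2 July – 31 December 2001: 183 days at 0.6% → $6,955,000 × 0.6% × 183/365 = $20,922.1644
Total = $66,005.8082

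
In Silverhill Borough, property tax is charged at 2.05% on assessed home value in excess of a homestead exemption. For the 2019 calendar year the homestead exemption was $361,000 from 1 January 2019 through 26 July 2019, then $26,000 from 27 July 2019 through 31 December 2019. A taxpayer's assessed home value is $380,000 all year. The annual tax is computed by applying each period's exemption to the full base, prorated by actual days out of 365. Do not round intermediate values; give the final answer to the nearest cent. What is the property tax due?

1 January – 26 July 2019: 207 days, exemption $361,000 → ($380,000 − $361,000) × 2.05% × 207/365 = $220.8945
27 July – 31 December 2019: 158 days, exemption $26,000 → ($380,000 − $26,000) × 2.05% × 158/365 = $3,141.3863
Total = $3,362.2808

$3,362.28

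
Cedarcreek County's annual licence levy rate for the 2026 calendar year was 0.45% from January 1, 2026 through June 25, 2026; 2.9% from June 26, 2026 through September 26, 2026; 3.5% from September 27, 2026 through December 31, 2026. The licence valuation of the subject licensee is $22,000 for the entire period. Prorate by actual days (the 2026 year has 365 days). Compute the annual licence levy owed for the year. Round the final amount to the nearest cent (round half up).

January 1 – June 25, 2026: 176 days at 0.45% → $22,000 × 0.45% × 176/365 = $47.7370
June 26 – September 26, 2026: 93 days at 2.9% → $22,000 × 2.9% × 93/365 = $162.5589
September 27 – December 31, 2026: 96 days at 3.5% → $22,000 × 3.5% × 96/365 = $202.5205
Total = $412.8164

$412.82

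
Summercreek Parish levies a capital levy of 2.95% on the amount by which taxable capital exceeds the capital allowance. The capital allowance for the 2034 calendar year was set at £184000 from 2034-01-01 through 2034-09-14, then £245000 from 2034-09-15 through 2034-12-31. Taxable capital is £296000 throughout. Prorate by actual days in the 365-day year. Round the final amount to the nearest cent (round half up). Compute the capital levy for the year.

£2771.55

2034-01-01 to 2034-09-14: 257 days, exemption £184000 → (£296000 − £184000) × 2.95% × 257/365 = £2326.3781
2034-09-15 to 2034-12-31: 108 days, exemption £245000 → (£296000 − £245000) × 2.95% × 108/365 = £445.1671
Total = £2771.5452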